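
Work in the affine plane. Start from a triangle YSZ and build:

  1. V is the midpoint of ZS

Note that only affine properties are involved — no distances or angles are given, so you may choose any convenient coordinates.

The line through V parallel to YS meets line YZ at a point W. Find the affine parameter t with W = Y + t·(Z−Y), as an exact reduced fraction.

t = 1/2

Work in coordinates with Y = (0, 0), S = (1, 0), Z = (0, 1).
1. V is the midpoint of ZS ⇒ V = (1/2, 1/2)
through V parallel to YS: direction (1, 0); meets YZ at W = (0, 1/2)
W = Y + t·(Z−Y) with t = 1/2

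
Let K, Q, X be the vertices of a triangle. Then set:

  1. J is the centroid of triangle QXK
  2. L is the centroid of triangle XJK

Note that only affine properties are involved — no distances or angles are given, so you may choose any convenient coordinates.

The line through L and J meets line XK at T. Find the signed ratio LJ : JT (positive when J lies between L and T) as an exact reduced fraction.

Work in coordinates with K = (0, 0), Q = (1, 0), X = (0, 1).
1. J is the centroid of triangle QXK ⇒ J = (1/3, 1/3)
2. L is the centroid of triangle XJK ⇒ L = (1/9, 4/9)
line LJ meets XK at T = (0, 1/2)
J = L + t·(T−L) with t = -2, so LJ:JT = -2:3

LJ:JT = -2/3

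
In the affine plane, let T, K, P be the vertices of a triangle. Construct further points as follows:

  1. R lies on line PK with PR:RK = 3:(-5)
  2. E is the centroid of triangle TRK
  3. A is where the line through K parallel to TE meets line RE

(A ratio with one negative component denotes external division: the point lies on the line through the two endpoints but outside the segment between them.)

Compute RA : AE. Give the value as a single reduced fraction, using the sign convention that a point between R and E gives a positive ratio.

RA:AE = -2

Work in coordinates with T = (0, 0), K = (1, 0), P = (0, 1).
1. R lies on line PK with PR:RK = 3:(-5) ⇒ R = (-3/2, 5/2)
2. E is the centroid of triangle TRK ⇒ E = (-1/6, 5/6)
3. A is where the line through K parallel to TE meets line RE ⇒ A = (7/6, -5/6)
A = R + t·(E−R) with t = 2, so RA:AE = t:(1−t) = 2:-1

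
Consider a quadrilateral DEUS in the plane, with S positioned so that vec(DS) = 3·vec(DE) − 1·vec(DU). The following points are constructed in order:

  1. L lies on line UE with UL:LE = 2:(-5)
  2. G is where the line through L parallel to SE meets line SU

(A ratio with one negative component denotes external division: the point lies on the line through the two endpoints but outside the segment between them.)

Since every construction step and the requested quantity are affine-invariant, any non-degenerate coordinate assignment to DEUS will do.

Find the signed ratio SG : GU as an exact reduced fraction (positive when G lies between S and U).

SG:GU = -5/2

Choose coordinates D = (0, 0), E = (1, 0), U = (0, 1), S = (3, -1).
1. L lies on line UE with UL:LE = 2:(-5) ⇒ L = (-2/3, 5/3)
2. G is where the line through L parallel to SE meets line SU ⇒ G = (-2, 7/3)
G = S + t·(U−S) with t = 5/3, so SG:GU = t:(1−t) = 5/3:-2/3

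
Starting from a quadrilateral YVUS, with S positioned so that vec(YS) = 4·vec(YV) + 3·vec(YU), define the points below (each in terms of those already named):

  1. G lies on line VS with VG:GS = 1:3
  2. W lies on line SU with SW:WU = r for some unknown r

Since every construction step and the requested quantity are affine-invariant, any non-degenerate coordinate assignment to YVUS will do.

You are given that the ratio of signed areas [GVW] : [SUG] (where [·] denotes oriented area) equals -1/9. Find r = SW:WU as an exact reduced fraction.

r = 1/2

Choose coordinates Y = (0, 0), V = (1, 0), U = (0, 1), S = (4, 3).
1. G lies on line VS with VG:GS = 1:3 ⇒ G = (7/4, 3/4)
2. With SW:WU = r, write λ = r/(r+1) so W = S + λ·(U−S); W is affine-linear in λ
Every point depending on W is an affine combination of W and λ-independent points, so each such coordinate is linear in λ; the λ² term in each signed area is a multiple of (U−S)×(U−S) = 0, so 2·[GVW] and 2·[SUG] are each linear in λ. Evaluating at λ=0 and λ=1:
  2·[GVW] = -3/2·λ,   2·[SUG] = 9/2
So [GVW]:[SUG] = (-3/2·λ) / (9/2). Setting this equal to -1/9:
  -3/2·λ = -1/9·(9/2)  ⇒  λ = 1/3
Then r = λ/(1−λ) = (1/3)/(2/3) = 1/2. Check: with r = 1/2, W = (8/3, 7/3) and [GVW]:[SUG] = -1/9 as required.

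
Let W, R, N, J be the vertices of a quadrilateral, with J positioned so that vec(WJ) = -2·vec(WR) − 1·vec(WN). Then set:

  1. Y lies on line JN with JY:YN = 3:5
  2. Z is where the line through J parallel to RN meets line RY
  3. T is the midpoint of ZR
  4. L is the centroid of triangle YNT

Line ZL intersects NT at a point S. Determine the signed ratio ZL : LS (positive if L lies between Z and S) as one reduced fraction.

Work in coordinates with W = (0, 0), R = (1, 0), N = (0, 1), J = (-2, -1).
1. Y lies on line JN with JY:YN = 3:5 ⇒ Y = (-5/4, -1/4)
2. Z is where the line through J parallel to RN meets line RY ⇒ Z = (-13/5, -2/5)
3. T is the midpoint of ZR ⇒ T = (-4/5, -1/5)
4. L is the centroid of triangle YNT ⇒ L = (-41/60, 11/60)
line ZL meets NT at S = (-28/55, 13/55)
L = Z + t·(S−Z) with t = 11/12, so ZL:LS = 11/12:1/12

ZL:LS = 11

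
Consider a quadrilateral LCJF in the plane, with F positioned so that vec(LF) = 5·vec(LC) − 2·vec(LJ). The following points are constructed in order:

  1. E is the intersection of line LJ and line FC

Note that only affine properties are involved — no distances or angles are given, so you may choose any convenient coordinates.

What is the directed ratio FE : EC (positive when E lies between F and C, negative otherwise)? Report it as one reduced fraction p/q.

Set L = (0, 0), C = (1, 0), J = (0, 1), F = (5, -2); any affine frame gives the same invariant.
1. E is the intersection of line LJ and line FC ⇒ E = (0, 1/2)
E = F + t·(C−F) with t = 5/4, so FE:EC = t:(1−t) = 5/4:-1/4

FE:EC = -5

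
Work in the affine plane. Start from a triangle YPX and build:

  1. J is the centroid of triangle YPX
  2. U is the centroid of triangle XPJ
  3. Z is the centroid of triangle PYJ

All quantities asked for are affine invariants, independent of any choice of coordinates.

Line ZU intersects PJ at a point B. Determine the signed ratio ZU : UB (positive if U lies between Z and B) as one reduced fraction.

ZU:UB = -2

Work in coordinates with Y = (0, 0), P = (1, 0), X = (0, 1).
1. J is the centroid of triangle YPX ⇒ J = (1/3, 1/3)
2. U is the centroid of triangle XPJ ⇒ U = (4/9, 4/9)
3. Z is the centroid of triangle PYJ ⇒ Z = (4/9, 1/9)
line ZU meets PJ at B = (4/9, 5/18)
U = Z + t·(B−Z) with t = 2, so ZU:UB = 2:-1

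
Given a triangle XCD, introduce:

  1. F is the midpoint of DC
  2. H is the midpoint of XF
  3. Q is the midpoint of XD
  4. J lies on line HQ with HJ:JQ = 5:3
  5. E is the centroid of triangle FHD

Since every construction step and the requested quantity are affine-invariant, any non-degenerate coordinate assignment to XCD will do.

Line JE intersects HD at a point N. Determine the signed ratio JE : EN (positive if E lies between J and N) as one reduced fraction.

Work in coordinates with X = (0, 0), C = (1, 0), D = (0, 1).
1. F is the midpoint of DC ⇒ F = (1/2, 1/2)
2. H is the midpoint of XF ⇒ H = (1/4, 1/4)
3. Q is the midpoint of XD ⇒ Q = (0, 1/2)
4. J lies on line HQ with HJ:JQ = 5:3 ⇒ J = (3/32, 13/32)
5. E is the centroid of triangle FHD ⇒ E = (1/4, 7/12)
line JE meets HD at N = (21/124, 61/124)
E = J + t·(N−J) with t = 31/15, so JE:EN = 31/15:-16/15

JE:EN = -31/16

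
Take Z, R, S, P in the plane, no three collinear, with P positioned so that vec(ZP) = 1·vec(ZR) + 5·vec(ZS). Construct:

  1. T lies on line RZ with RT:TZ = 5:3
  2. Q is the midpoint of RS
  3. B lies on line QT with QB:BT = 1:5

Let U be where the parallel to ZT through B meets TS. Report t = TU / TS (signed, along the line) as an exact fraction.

t = 5/12

Work in coordinates with Z = (0, 0), R = (1, 0), S = (0, 1), P = (1, 5).
1. T lies on line RZ with RT:TZ = 5:3 ⇒ T = (3/8, 0)
2. Q is the midpoint of RS ⇒ Q = (1/2, 1/2)
3. B lies on line QT with QB:BT = 1:5 ⇒ B = (23/48, 5/12)
through B parallel to ZT: direction (3/8, 0); meets TS at U = (7/32, 5/12)
U = T + t·(S−T) with t = 5/12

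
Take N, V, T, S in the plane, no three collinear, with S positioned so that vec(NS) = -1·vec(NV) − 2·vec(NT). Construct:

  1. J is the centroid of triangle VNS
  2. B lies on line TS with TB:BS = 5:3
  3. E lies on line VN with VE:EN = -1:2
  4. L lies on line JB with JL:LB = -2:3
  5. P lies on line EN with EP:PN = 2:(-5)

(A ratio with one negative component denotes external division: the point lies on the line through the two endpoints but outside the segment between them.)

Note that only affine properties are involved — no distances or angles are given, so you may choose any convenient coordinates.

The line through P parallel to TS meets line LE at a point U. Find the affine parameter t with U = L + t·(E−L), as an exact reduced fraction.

Work in coordinates with N = (0, 0), V = (1, 0), T = (0, 1), S = (-1, -2).
1. J is the centroid of triangle VNS ⇒ J = (0, -2/3)
2. B lies on line TS with TB:BS = 5:3 ⇒ B = (-5/8, -7/8)
3. E lies on line VN with VE:EN = -1:2 ⇒ E = (2, 0)
4. L lies on line JB with JL:LB = -2:3 ⇒ L = (5/4, -1/4)
5. P lies on line EN with EP:PN = 2:(-5) ⇒ P = (10/3, 0)
through P parallel to TS: direction (-1, -3); meets LE at U = (7/2, 1/2)
U = L + t·(E−L) with t = 3

t = 3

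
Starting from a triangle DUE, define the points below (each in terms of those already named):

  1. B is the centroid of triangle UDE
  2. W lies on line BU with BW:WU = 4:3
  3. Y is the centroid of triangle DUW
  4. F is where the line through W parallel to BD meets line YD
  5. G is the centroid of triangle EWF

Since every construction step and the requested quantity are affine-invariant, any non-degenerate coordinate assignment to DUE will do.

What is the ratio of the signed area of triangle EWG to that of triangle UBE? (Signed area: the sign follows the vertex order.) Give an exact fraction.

[EWG]:[UBE] = 1/7

Set D = (0, 0), U = (1, 0), E = (0, 1); any affine frame gives the same invariant.
1. B is the centroid of triangle UDE ⇒ B = (1/3, 1/3)
2. W lies on line BU with BW:WU = 4:3 ⇒ W = (5/7, 1/7)
3. Y is the centroid of triangle DUW ⇒ Y = (4/7, 1/21)
4. F is where the line through W parallel to BD meets line YD ⇒ F = (48/77, 4/77)
5. G is the centroid of triangle EWF ⇒ G = (103/231, 92/231)
2·[EWG] = -1/21, 2·[UBE] = -1/3
[EWG]:[UBE] = -1/21:-1/3 = 1/7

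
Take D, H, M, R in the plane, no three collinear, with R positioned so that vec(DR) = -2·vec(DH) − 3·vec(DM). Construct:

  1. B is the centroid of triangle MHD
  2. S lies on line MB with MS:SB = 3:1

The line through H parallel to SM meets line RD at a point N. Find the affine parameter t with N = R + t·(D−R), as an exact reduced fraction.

t = 9/7

Assign D = (0, 0), H = (1, 0), M = (0, 1), R = (-2, -3) — the answer is frame-independent, so this choice is without loss of generality.
1. B is the centroid of triangle MHD ⇒ B = (1/3, 1/3)
2. S lies on line MB with MS:SB = 3:1 ⇒ S = (1/4, 1/2)
through H parallel to SM: direction (-1/4, 1/2); meets RD at N = (4/7, 6/7)
N = R + t·(D−R) with t = 9/7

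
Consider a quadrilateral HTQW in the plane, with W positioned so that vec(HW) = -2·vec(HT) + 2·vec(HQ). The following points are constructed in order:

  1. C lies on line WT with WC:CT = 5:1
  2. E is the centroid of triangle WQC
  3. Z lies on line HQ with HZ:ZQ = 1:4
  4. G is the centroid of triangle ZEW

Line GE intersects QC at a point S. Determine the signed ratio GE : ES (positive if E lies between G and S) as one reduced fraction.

Choose coordinates H = (0, 0), T = (1, 0), Q = (0, 1), W = (-2, 2).
1. C lies on line WT with WC:CT = 5:1 ⇒ C = (1/2, 1/3)
2. E is the centroid of triangle WQC ⇒ E = (-1/2, 10/9)
3. Z lies on line HQ with HZ:ZQ = 1:4 ⇒ Z = (0, 1/5)
4. G is the centroid of triangle ZEW ⇒ G = (-5/6, 149/135)
line GE meets QC at S = (-11/122, 205/183)
E = G + t·(S−G) with t = 61/136, so GE:ES = 61/136:75/136

GE:ES = 61/75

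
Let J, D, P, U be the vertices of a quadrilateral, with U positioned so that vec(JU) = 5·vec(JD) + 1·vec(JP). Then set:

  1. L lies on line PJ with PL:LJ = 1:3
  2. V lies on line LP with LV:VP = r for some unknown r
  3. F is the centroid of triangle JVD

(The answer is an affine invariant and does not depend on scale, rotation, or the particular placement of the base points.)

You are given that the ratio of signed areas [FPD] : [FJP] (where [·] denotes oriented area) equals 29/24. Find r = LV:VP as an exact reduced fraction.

Set J = (0, 0), D = (1, 0), P = (0, 1), U = (5, 1); any affine frame gives the same invariant.
1. L lies on line PJ with PL:LJ = 1:3 ⇒ L = (0, 3/4)
2. With LV:VP = r, write λ = r/(r+1) so V = L + λ·(P−L); V is affine-linear in λ
3. F is the centroid of triangle JVD ⇒ F is an affine combination of earlier points and hence also affine-linear in λ
Every point depending on V is an affine combination of V and λ-independent points, so each such coordinate is linear in λ; the λ² term in each signed area is a multiple of (P−L)×(P−L) = 0, so 2·[FPD] and 2·[FJP] are each linear in λ. Evaluating at λ=0 and λ=1:
  2·[FPD] = 1/12·λ − 5/12,   2·[FJP] = -1/3
So [FPD]:[FJP] = (1/12·λ − 5/12) / (-1/3). Setting this equal to 29/24:
  1/12·λ − 5/12 = 29/24·(-1/3)  ⇒  λ = 1/6
Then r = λ/(1−λ) = (1/6)/(5/6) = 1/5. Check: with r = 1/5, V = (0, 19/24) and [FPD]:[FJP] = 29/24 as required.

r = 1/5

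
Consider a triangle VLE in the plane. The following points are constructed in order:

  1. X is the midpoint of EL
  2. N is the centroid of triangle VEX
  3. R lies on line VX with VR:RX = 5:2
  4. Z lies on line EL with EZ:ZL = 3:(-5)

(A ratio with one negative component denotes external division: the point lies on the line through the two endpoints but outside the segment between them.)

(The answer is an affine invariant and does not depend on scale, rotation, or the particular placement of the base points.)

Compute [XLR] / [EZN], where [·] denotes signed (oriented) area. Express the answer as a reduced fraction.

Work in coordinates with V = (0, 0), L = (1, 0), E = (0, 1).
1. X is the midpoint of EL ⇒ X = (1/2, 1/2)
2. N is the centroid of triangle VEX ⇒ N = (1/6, 1/2)
3. R lies on line VX with VR:RX = 5:2 ⇒ R = (5/14, 5/14)
4. Z lies on line EL with EZ:ZL = 3:(-5) ⇒ Z = (-3/2, 5/2)
2·[XLR] = -1/7, 2·[EZN] = 1/2
[XLR]:[EZN] = -1/7:1/2 = -2/7

[XLR]:[EZN] = -2/7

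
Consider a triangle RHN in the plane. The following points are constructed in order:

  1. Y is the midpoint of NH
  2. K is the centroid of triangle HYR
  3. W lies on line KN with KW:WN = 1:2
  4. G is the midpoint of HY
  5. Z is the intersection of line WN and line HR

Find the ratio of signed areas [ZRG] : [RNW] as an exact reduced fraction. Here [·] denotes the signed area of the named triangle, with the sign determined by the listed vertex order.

[ZRG]:[RNW] = 9/20

Set R = (0, 0), H = (1, 0), N = (0, 1); any affine frame gives the same invariant.
1. Y is the midpoint of NH ⇒ Y = (1/2, 1/2)
2. K is the centroid of triangle HYR ⇒ K = (1/2, 1/6)
3. W lies on line KN with KW:WN = 1:2 ⇒ W = (1/3, 4/9)
4. G is the midpoint of HY ⇒ G = (3/4, 1/4)
5. Z is the intersection of line WN and line HR ⇒ Z = (3/5, 0)
2·[ZRG] = -3/20, 2·[RNW] = -1/3
[ZRG]:[RNW] = -3/20:-1/3 = 9/20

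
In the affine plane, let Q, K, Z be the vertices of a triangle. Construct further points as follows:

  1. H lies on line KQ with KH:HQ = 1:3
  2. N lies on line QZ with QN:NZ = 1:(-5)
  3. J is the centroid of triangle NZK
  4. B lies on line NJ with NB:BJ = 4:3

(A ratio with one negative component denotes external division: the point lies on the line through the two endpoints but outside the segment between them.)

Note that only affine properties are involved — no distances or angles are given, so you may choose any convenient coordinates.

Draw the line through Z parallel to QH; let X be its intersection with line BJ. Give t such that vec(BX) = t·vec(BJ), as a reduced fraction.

Work in coordinates with Q = (0, 0), K = (1, 0), Z = (0, 1).
1. H lies on line KQ with KH:HQ = 1:3 ⇒ H = (3/4, 0)
2. N lies on line QZ with QN:NZ = 1:(-5) ⇒ N = (0, -1/4)
3. J is the centroid of triangle NZK ⇒ J = (1/3, 1/4)
4. B lies on line NJ with NB:BJ = 4:3 ⇒ B = (4/21, 1/28)
through Z parallel to QH: direction (3/4, 0); meets BJ at X = (5/6, 1)
X = B + t·(J−B) with t = 9/2

t = 9/2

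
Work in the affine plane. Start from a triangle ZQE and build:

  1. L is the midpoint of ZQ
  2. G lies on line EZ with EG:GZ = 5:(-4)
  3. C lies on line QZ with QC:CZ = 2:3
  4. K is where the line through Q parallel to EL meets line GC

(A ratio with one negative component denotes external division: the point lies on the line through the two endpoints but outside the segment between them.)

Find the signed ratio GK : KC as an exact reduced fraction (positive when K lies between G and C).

Work in coordinates with Z = (0, 0), Q = (1, 0), E = (0, 1).
1. L is the midpoint of ZQ ⇒ L = (1/2, 0)
2. G lies on line EZ with EG:GZ = 5:(-4) ⇒ G = (0, -4)
3. C lies on line QZ with QC:CZ = 2:3 ⇒ C = (3/5, 0)
4. K is where the line through Q parallel to EL meets line GC ⇒ K = (9/13, 8/13)
K = G + t·(C−G) with t = 15/13, so GK:KC = t:(1−t) = 15/13:-2/13

GK:KC = -15/2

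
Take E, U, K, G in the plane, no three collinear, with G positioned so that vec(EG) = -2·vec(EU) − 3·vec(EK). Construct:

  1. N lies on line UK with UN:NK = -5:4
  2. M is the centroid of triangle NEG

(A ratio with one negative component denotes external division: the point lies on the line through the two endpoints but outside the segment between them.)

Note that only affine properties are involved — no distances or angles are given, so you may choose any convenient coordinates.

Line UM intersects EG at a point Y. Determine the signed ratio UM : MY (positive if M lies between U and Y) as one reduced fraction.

UM:MY = -31/22

Assign E = (0, 0), U = (1, 0), K = (0, 1), G = (-2, -3) — the answer is frame-independent, so this choice is without loss of generality.
1. N lies on line UK with UN:NK = -5:4 ⇒ N = (-4, 5)
2. M is the centroid of triangle NEG ⇒ M = (-2, 2/3)
line UM meets EG at Y = (4/31, 6/31)
M = U + t·(Y−U) with t = 31/9, so UM:MY = 31/9:-22/9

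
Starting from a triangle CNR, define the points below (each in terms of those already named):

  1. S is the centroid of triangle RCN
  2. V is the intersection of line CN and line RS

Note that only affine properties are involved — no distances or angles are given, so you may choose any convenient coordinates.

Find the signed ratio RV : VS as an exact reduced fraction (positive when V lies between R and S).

Work in coordinates with C = (0, 0), N = (1, 0), R = (0, 1).
1. S is the centroid of triangle RCN ⇒ S = (1/3, 1/3)
2. V is the intersection of line CN and line RS ⇒ V = (1/2, 0)
V = R + t·(S−R) with t = 3/2, so RV:VS = t:(1−t) = 3/2:-1/2

RV:VS = -3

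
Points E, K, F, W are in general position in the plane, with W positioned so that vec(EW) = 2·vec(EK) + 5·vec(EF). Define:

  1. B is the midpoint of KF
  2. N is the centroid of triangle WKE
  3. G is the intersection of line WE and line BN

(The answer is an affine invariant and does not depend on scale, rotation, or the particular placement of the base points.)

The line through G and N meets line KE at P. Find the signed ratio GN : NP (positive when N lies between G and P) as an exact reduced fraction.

Set E = (0, 0), K = (1, 0), F = (0, 1), W = (2, 5); any affine frame gives the same invariant.
1. B is the midpoint of KF ⇒ B = (1/2, 1/2)
2. N is the centroid of triangle WKE ⇒ N = (1, 5/3)
3. G is the intersection of line WE and line BN ⇒ G = (-4, -10)
line GN meets KE at P = (2/7, 0)
N = G + t·(P−G) with t = 7/6, so GN:NP = 7/6:-1/6

GN:NP = -7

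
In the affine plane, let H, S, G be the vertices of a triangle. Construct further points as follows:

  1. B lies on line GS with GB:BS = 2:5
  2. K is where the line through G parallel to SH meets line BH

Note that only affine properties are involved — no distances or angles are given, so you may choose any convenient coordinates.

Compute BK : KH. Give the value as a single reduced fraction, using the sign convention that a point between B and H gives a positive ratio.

Set H = (0, 0), S = (1, 0), G = (0, 1); any affine frame gives the same invariant.
1. B lies on line GS with GB:BS = 2:5 ⇒ B = (2/7, 5/7)
2. K is where the line through G parallel to SH meets line BH ⇒ K = (2/5, 1)
K = B + t·(H−B) with t = -2/5, so BK:KH = t:(1−t) = -2/5:7/5

BK:KH = -2/7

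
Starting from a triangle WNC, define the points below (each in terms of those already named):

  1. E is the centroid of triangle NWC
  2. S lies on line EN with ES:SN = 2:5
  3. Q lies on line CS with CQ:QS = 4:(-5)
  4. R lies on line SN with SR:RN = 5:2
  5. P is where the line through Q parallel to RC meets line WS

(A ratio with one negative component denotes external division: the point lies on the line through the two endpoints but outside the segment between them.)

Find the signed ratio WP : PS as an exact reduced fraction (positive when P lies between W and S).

Work in coordinates with W = (0, 0), N = (1, 0), C = (0, 1).
1. E is the centroid of triangle NWC ⇒ E = (1/3, 1/3)
2. S lies on line EN with ES:SN = 2:5 ⇒ S = (11/21, 5/21)
3. Q lies on line CS with CQ:QS = 4:(-5) ⇒ Q = (-44/21, 85/21)
4. R lies on line SN with SR:RN = 5:2 ⇒ R = (127/147, 10/147)
5. P is where the line through Q parallel to RC meets line WS ⇒ P = (2497/2142, 1135/2142)
P = W + t·(S−W) with t = 227/102, so WP:PS = t:(1−t) = 227/102:-125/102

WP:PS = -227/125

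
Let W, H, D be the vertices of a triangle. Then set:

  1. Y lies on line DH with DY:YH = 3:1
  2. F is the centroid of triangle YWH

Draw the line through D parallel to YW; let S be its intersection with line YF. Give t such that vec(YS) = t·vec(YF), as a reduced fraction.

t = -9

Assign W = (0, 0), H = (1, 0), D = (0, 1) — the answer is frame-independent, so this choice is without loss of generality.
1. Y lies on line DH with DY:YH = 3:1 ⇒ Y = (3/4, 1/4)
2. F is the centroid of triangle YWH ⇒ F = (7/12, 1/12)
through D parallel to YW: direction (-3/4, -1/4); meets YF at S = (9/4, 7/4)
S = Y + t·(F−Y) with t = -9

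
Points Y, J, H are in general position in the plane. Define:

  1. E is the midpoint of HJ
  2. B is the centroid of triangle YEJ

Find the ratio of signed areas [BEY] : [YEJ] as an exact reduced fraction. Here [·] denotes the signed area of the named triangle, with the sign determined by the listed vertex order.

Assign Y = (0, 0), J = (1, 0), H = (0, 1) — the answer is frame-independent, so this choice is without loss of generality.
1. E is the midpoint of HJ ⇒ E = (1/2, 1/2)
2. B is the centroid of triangle YEJ ⇒ B = (1/2, 1/6)
2·[BEY] = 1/6, 2·[YEJ] = -1/2
[BEY]:[YEJ] = 1/6:-1/2 = -1/3

[BEY]:[YEJ] = -1/3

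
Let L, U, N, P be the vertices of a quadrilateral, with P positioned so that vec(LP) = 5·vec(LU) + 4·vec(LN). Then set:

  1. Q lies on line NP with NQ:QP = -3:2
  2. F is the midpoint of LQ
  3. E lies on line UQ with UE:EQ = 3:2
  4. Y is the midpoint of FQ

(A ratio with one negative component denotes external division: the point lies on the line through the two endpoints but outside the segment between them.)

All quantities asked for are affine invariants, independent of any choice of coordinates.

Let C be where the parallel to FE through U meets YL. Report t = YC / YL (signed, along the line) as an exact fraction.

Choose coordinates L = (0, 0), U = (1, 0), N = (0, 1), P = (5, 4).
1. Q lies on line NP with NQ:QP = -3:2 ⇒ Q = (15, 10)
2. F is the midpoint of LQ ⇒ F = (15/2, 5)
3. E lies on line UQ with UE:EQ = 3:2 ⇒ E = (47/5, 6)
4. Y is the midpoint of FQ ⇒ Y = (45/4, 15/2)
through U parallel to FE: direction (19/10, 1); meets YL at C = (-15/4, -5/2)
C = Y + t·(L−Y) with t = 4/3

t = 4/3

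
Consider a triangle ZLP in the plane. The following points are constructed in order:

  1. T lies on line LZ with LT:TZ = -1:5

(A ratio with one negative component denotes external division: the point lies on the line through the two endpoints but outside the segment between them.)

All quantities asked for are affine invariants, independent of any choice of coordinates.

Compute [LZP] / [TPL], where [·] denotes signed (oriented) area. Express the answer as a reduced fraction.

[LZP]:[TPL] = -4

Choose coordinates Z = (0, 0), L = (1, 0), P = (0, 1).
1. T lies on line LZ with LT:TZ = -1:5 ⇒ T = (5/4, 0)
2·[LZP] = -1, 2·[TPL] = 1/4
[LZP]:[TPL] = -1:1/4 = -4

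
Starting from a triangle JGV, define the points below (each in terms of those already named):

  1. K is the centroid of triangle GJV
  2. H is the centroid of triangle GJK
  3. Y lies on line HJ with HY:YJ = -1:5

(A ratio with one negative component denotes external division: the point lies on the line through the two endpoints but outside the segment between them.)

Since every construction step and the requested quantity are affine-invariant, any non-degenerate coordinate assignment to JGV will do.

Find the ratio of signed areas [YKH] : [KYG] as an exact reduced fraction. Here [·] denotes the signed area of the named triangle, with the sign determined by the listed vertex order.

[YKH]:[KYG] = 1/2

Assign J = (0, 0), G = (1, 0), V = (0, 1) — the answer is frame-independent, so this choice is without loss of generality.
1. K is the centroid of triangle GJV ⇒ K = (1/3, 1/3)
2. H is the centroid of triangle GJK ⇒ H = (4/9, 1/9)
3. Y lies on line HJ with HY:YJ = -1:5 ⇒ Y = (5/9, 5/36)
2·[YKH] = 1/36, 2·[KYG] = 1/18
[YKH]:[KYG] = 1/36:1/18 = 1/2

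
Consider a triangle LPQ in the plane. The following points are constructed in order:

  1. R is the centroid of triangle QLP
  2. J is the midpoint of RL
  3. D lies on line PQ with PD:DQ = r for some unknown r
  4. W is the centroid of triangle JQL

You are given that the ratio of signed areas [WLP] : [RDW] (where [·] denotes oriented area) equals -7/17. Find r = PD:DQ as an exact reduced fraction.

r = -4/5

Set L = (0, 0), P = (1, 0), Q = (0, 1); any affine frame gives the same invariant.
1. R is the centroid of triangle QLP ⇒ R = (1/3, 1/3)
2. J is the midpoint of RL ⇒ J = (1/6, 1/6)
3. With PD:DQ = r, write λ = r/(r+1) so D = P + λ·(Q−P); D is affine-linear in λ
4. W is the centroid of triangle JQL ⇒ W = (1/18, 7/18)
Every point depending on D is an affine combination of D and λ-independent points, so each such coordinate is linear in λ; the λ² term in each signed area is a multiple of (Q−P)×(Q−P) = 0, so 2·[WLP] and 2·[RDW] are each linear in λ. Evaluating at λ=0 and λ=1:
  2·[WLP] = 7/18,   2·[RDW] = 2/9·λ − 1/18
So [WLP]:[RDW] = (7/18) / (2/9·λ − 1/18). Setting this equal to -7/17:
  7/18 = -7/17·(2/9·λ − 1/18)  ⇒  λ = -4
Then r = λ/(1−λ) = (-4)/(5) = -4/5. Check: with r = -4/5, D = (5, -4) and [WLP]:[RDW] = -7/17 as required.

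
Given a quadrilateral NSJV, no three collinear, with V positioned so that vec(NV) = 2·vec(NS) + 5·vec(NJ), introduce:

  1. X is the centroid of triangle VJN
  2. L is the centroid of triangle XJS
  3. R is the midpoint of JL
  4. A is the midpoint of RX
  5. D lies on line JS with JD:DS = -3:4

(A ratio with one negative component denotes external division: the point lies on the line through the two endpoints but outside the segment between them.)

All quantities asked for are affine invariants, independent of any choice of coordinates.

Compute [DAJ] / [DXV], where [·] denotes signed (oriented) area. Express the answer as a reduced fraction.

Set N = (0, 0), S = (1, 0), J = (0, 1), V = (2, 5); any affine frame gives the same invariant.
1. X is the centroid of triangle VJN ⇒ X = (2/3, 2)
2. L is the centroid of triangle XJS ⇒ L = (5/9, 1)
3. R is the midpoint of JL ⇒ R = (5/18, 1)
4. A is the midpoint of RX ⇒ A = (17/36, 3/2)
5. D lies on line JS with JD:DS = -3:4 ⇒ D = (-3, 4)
2·[DAJ] = -35/12, 2·[DXV] = 41/3
[DAJ]:[DXV] = -35/12:41/3 = -35/164

[DAJ]:[DXV] = -35/164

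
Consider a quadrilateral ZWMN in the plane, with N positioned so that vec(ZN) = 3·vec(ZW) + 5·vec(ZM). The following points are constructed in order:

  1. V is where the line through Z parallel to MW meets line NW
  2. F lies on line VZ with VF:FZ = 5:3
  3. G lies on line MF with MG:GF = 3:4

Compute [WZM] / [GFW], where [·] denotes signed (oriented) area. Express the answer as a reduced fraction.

Assign Z = (0, 0), W = (1, 0), M = (0, 1), N = (3, 5) — the answer is frame-independent, so this choice is without loss of generality.
1. V is where the line through Z parallel to MW meets line NW ⇒ V = (5/7, -5/7)
2. F lies on line VZ with VF:FZ = 5:3 ⇒ F = (15/56, -15/56)
3. G lies on line MF with MG:GF = 3:4 ⇒ G = (45/392, 179/392)
2·[WZM] = -1, 2·[GFW] = 4/7
[WZM]:[GFW] = -1:4/7 = -7/4

[WZM]:[GFW] = -7/4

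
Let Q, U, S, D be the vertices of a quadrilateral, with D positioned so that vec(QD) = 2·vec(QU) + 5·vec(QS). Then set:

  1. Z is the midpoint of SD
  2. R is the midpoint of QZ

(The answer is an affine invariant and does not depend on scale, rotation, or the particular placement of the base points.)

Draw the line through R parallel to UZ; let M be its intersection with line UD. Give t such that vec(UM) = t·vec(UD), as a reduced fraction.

t = -1/2

Set Q = (0, 0), U = (1, 0), S = (0, 1), D = (2, 5); any affine frame gives the same invariant.
1. Z is the midpoint of SD ⇒ Z = (1, 3)
2. R is the midpoint of QZ ⇒ R = (1/2, 3/2)
through R parallel to UZ: direction (0, 3); meets UD at M = (1/2, -5/2)
M = U + t·(D−U) with t = -1/2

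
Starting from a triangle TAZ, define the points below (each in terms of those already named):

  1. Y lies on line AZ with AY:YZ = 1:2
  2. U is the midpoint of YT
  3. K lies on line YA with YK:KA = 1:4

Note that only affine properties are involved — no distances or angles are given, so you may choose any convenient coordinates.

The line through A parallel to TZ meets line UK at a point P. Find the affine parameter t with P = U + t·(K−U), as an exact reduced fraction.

Work in coordinates with T = (0, 0), A = (1, 0), Z = (0, 1).
1. Y lies on line AZ with AY:YZ = 1:2 ⇒ Y = (2/3, 1/3)
2. U is the midpoint of YT ⇒ U = (1/3, 1/6)
3. K lies on line YA with YK:KA = 1:4 ⇒ K = (11/15, 4/15)
through A parallel to TZ: direction (0, 1); meets UK at P = (1, 1/3)
P = U + t·(K−U) with t = 5/3

t = 5/3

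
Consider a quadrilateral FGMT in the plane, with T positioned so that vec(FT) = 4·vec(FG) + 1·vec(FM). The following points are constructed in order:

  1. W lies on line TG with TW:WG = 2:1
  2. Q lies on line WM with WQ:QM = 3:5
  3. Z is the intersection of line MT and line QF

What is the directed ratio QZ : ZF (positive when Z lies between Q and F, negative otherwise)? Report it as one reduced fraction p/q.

QZ:ZF = -5/12

Assign F = (0, 0), G = (1, 0), M = (0, 1), T = (4, 1) — the answer is frame-independent, so this choice is without loss of generality.
1. W lies on line TG with TW:WG = 2:1 ⇒ W = (2, 1/3)
2. Q lies on line WM with WQ:QM = 3:5 ⇒ Q = (5/4, 7/12)
3. Z is the intersection of line MT and line QF ⇒ Z = (15/7, 1)
Z = Q + t·(F−Q) with t = -5/7, so QZ:ZF = t:(1−t) = -5/7:12/7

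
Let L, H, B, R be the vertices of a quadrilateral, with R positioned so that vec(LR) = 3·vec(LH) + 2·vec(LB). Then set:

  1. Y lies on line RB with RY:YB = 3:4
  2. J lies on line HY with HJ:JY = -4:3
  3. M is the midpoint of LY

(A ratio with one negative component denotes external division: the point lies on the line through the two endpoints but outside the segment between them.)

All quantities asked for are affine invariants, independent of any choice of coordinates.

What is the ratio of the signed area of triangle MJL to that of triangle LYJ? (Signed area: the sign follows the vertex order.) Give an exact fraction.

Choose coordinates L = (0, 0), H = (1, 0), B = (0, 1), R = (3, 2).
1. Y lies on line RB with RY:YB = 3:4 ⇒ Y = (12/7, 11/7)
2. J lies on line HY with HJ:JY = -4:3 ⇒ J = (27/7, 44/7)
3. M is the midpoint of LY ⇒ M = (6/7, 11/14)
2·[MJL] = 33/14, 2·[LYJ] = 33/7
[MJL]:[LYJ] = 33/14:33/7 = 1/2

[MJL]:[LYJ] = 1/2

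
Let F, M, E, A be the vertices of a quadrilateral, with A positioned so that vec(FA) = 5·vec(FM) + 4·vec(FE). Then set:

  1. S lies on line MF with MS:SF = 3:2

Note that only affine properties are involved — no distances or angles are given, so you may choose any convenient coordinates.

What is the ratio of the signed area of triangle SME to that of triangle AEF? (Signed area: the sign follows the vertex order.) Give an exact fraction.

Work in coordinates with F = (0, 0), M = (1, 0), E = (0, 1), A = (5, 4).
1. S lies on line MF with MS:SF = 3:2 ⇒ S = (2/5, 0)
2·[SME] = 3/5, 2·[AEF] = 5
[SME]:[AEF] = 3/5:5 = 3/25

[SME]:[AEF] = 3/25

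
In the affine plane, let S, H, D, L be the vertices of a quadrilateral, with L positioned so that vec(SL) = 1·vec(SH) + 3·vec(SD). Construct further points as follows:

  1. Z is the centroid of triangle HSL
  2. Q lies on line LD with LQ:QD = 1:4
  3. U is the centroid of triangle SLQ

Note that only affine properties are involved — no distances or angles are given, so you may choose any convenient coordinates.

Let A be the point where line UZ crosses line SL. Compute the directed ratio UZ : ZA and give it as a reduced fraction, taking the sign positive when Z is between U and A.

UZ:ZA = -16/15

Choose coordinates S = (0, 0), H = (1, 0), D = (0, 1), L = (1, 3).
1. Z is the centroid of triangle HSL ⇒ Z = (2/3, 1)
2. Q lies on line LD with LQ:QD = 1:4 ⇒ Q = (4/5, 13/5)
3. U is the centroid of triangle SLQ ⇒ U = (3/5, 28/15)
line UZ meets SL at A = (29/48, 29/16)
Z = U + t·(A−U) with t = 16, so UZ:ZA = 16:-15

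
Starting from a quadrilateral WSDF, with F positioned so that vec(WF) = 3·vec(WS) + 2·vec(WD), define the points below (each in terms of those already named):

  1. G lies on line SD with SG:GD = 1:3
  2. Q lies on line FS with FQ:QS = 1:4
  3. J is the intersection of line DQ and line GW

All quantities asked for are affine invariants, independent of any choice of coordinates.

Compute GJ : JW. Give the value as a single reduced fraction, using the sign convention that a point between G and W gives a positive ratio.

GJ:JW = -12/13

Choose coordinates W = (0, 0), S = (1, 0), D = (0, 1), F = (3, 2).
1. G lies on line SD with SG:GD = 1:3 ⇒ G = (3/4, 1/4)
2. Q lies on line FS with FQ:QS = 1:4 ⇒ Q = (13/5, 8/5)
3. J is the intersection of line DQ and line GW ⇒ J = (39/4, 13/4)
J = G + t·(W−G) with t = -12, so GJ:JW = t:(1−t) = -12:13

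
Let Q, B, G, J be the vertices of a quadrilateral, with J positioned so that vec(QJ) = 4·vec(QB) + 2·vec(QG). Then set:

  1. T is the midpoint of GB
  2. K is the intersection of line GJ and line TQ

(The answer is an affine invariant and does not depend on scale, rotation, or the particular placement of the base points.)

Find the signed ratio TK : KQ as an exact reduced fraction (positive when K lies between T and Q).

Assign Q = (0, 0), B = (1, 0), G = (0, 1), J = (4, 2) — the answer is frame-independent, so this choice is without loss of generality.
1. T is the midpoint of GB ⇒ T = (1/2, 1/2)
2. K is the intersection of line GJ and line TQ ⇒ K = (4/3, 4/3)
K = T + t·(Q−T) with t = -5/3, so TK:KQ = t:(1−t) = -5/3:8/3

TK:KQ = -5/8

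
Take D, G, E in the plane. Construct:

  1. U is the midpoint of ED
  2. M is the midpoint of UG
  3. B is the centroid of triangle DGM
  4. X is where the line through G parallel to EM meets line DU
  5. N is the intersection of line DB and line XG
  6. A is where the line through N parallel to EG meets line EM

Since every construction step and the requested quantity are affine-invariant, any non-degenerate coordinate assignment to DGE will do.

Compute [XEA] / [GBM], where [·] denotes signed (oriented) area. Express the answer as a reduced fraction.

[XEA]:[GBM] = 3/5

Work in coordinates with D = (0, 0), G = (1, 0), E = (0, 1).
1. U is the midpoint of ED ⇒ U = (0, 1/2)
2. M is the midpoint of UG ⇒ M = (1/2, 1/4)
3. B is the centroid of triangle DGM ⇒ B = (1/2, 1/12)
4. X is where the line through G parallel to EM meets line DU ⇒ X = (0, 3/2)
5. N is the intersection of line DB and line XG ⇒ N = (9/10, 3/20)
6. A is where the line through N parallel to EG meets line EM ⇒ A = (-1/10, 23/20)
2·[XEA] = -1/20, 2·[GBM] = -1/12
[XEA]:[GBM] = -1/20:-1/12 = 3/5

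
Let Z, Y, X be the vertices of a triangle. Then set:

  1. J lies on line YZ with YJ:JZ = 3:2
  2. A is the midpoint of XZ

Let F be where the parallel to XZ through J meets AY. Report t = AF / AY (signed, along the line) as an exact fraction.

t = 2/5

Assign Z = (0, 0), Y = (1, 0), X = (0, 1) — the answer is frame-independent, so this choice is without loss of generality.
1. J lies on line YZ with YJ:JZ = 3:2 ⇒ J = (2/5, 0)
2. A is the midpoint of XZ ⇒ A = (0, 1/2)
through J parallel to XZ: direction (0, -1); meets AY at F = (2/5, 3/10)
F = A + t·(Y−A) with t = 2/5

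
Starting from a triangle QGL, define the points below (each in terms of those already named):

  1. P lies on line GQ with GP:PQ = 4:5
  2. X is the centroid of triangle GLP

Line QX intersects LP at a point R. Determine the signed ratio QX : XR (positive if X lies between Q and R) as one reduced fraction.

QX:XR = -19/4

Work in coordinates with Q = (0, 0), G = (1, 0), L = (0, 1).
1. P lies on line GQ with GP:PQ = 4:5 ⇒ P = (5/9, 0)
2. X is the centroid of triangle GLP ⇒ X = (14/27, 1/3)
line QX meets LP at R = (70/171, 5/19)
X = Q + t·(R−Q) with t = 19/15, so QX:XR = 19/15:-4/15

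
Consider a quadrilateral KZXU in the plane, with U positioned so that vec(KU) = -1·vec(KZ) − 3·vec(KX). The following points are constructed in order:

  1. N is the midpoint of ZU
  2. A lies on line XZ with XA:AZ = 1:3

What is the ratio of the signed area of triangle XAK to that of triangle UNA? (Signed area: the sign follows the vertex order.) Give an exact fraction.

Assign K = (0, 0), Z = (1, 0), X = (0, 1), U = (-1, -3) — the answer is frame-independent, so this choice is without loss of generality.
1. N is the midpoint of ZU ⇒ N = (0, -3/2)
2. A lies on line XZ with XA:AZ = 1:3 ⇒ A = (1/4, 3/4)
2·[XAK] = -1/4, 2·[UNA] = 15/8
[XAK]:[UNA] = -1/4:15/8 = -2/15

[XAK]:[UNA] = -2/15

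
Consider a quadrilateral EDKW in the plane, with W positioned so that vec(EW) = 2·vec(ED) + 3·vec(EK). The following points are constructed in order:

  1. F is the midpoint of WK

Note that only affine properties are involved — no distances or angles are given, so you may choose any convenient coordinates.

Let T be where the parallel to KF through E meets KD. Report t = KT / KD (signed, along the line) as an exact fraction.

t = 1/2

Set E = (0, 0), D = (1, 0), K = (0, 1), W = (2, 3); any affine frame gives the same invariant.
1. F is the midpoint of WK ⇒ F = (1, 2)
through E parallel to KF: direction (1, 1); meets KD at T = (1/2, 1/2)
T = K + t·(D−K) with t = 1/2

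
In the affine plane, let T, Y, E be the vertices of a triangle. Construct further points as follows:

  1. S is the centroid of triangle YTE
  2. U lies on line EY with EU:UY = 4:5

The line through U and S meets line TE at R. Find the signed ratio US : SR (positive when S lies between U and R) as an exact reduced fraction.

US:SR = 1/3

Assign T = (0, 0), Y = (1, 0), E = (0, 1) — the answer is frame-independent, so this choice is without loss of generality.
1. S is the centroid of triangle YTE ⇒ S = (1/3, 1/3)
2. U lies on line EY with EU:UY = 4:5 ⇒ U = (4/9, 5/9)
line US meets TE at R = (0, -1/3)
S = U + t·(R−U) with t = 1/4, so US:SR = 1/4:3/4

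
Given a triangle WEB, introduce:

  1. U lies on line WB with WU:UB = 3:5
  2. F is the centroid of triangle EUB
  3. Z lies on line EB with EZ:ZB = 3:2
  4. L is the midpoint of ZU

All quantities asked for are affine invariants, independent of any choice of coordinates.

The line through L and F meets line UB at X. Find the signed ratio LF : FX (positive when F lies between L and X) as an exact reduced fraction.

Set W = (0, 0), E = (1, 0), B = (0, 1); any affine frame gives the same invariant.
1. U lies on line WB with WU:UB = 3:5 ⇒ U = (0, 3/8)
2. F is the centroid of triangle EUB ⇒ F = (1/3, 11/24)
3. Z lies on line EB with EZ:ZB = 3:2 ⇒ Z = (2/5, 3/5)
4. L is the midpoint of ZU ⇒ L = (1/5, 39/80)
line LF meets UB at X = (0, 17/32)
F = L + t·(X−L) with t = -2/3, so LF:FX = -2/3:5/3

LF:FX = -2/5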